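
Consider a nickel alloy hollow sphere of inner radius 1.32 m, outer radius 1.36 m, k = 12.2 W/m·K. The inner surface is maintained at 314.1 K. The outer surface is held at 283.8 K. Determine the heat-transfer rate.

Q = 4πk·ΔT/(1/r₁ − 1/r₂) = 4π × 12.2 × 30.3 / (1/1.32 − 1/1.36) = 2.08×10^5 W

Q = 2.08×10^5 W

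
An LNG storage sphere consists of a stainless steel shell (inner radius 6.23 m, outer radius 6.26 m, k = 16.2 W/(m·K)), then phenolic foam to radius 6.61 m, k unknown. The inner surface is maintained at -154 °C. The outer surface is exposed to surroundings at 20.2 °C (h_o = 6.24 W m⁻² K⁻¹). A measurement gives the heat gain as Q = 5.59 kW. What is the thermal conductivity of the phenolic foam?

ΣR = ΔT/Q = |-154 − 20.2|/5590 = 0.03116 K/W
Known resistances:
  R_stainless steel = (1/6.23 − 1/6.26)/(4πk) = 7.692×10^-4/(4π·16.2) = 3.779×10^-6 K/W
  R_conv,out = 1/(4πr²h) = 1/(4π·6.61²·6.24) = 2.919×10^-4 K/W
R_phenolic foam = ΣR − ΣR_known = 0.03116 − 2.957×10^-4 = 0.03086 K/W
(1/r₁−1/r₂)/(4πk) = 0.03086 ⇒ k = 0.008458/(4π·0.03086) = 0.0218 W/m·K

k = 0.0218 W/m·K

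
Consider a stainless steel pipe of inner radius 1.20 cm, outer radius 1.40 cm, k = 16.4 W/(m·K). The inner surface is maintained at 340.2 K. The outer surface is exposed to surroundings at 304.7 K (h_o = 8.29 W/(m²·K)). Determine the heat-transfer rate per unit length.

Series thermal resistances, inner to outer:
  R'_stainless steel = ln(0.0140/0.0120)/(2πk) = 0.1542/(2π·16.4) = 0.001496 m·K/W
  R'_conv,out = 1/(2πr h) = 1/(2π·0.0140·8.29) = 1.371 m·K/W
ΣR = 0.001496 + 1.371 = 1.372 m·K/W
Q' = ΔT/ΣR = (340.2 K − 304.7 K)/1.372 = 25.9 W/m

Q' = 25.9 W/m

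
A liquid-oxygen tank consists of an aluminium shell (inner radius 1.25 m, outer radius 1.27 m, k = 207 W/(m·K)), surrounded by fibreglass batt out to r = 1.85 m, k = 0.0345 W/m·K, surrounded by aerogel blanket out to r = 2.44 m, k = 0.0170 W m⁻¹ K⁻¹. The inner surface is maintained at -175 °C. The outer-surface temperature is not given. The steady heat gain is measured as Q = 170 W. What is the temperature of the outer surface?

Series resistances:
  R_aluminium = (1/1.25 − 1/1.27)/(4πk) = 0.01260/(4π·207) = 4.843×10^-6 K/W
  R_fibreglass batt = (1/1.27 − 1/1.85)/(4πk) = 0.2469/(4π·0.0345) = 0.5694 K/W
  R_aerogel blanket = (1/1.85 − 1/2.44)/(4πk) = 0.1307/(4π·0.0170) = 0.6118 K/W
ΣR = 1.181 K/W
ΔT = Q·ΣR = 170 × 1.181 = 200.8 K
Heat flows inward, so T_out = T_in + ΔT = -175 + 200.8 = 25.8 °C

T_out = 25.8 °C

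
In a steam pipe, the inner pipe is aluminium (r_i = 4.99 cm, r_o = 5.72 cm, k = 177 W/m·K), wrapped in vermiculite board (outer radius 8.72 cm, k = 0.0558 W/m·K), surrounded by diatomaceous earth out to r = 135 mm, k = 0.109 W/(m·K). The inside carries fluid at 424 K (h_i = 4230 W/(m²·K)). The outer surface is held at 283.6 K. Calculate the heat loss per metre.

Resistance network (inner→outer):
  R'_conv,in = 1/(2πr h) = 1/(2π·0.0499·4230) = 7.540×10^-4 m·K/W
  R'_aluminium = ln(0.0572/0.0499)/(2πk) = 0.1365/(2π·177) = 1.228×10^-4 m·K/W
  R'_vermiculite board = ln(0.0872/0.0572)/(2πk) = 0.4217/(2π·0.0558) = 1.203 m·K/W
  R'_diatomaceous earth = ln(0.135/0.0872)/(2πk) = 0.4371/(2π·0.109) = 0.6382 m·K/W
ΣR = 7.540×10^-4 + 1.228×10^-4 + 1.203 + 0.6382 = 1.842 m·K/W
Q' = ΔT/ΣR = (424 K − 283.6 K)/1.842 = 76.2 W/m

Q' = 76.2 W/m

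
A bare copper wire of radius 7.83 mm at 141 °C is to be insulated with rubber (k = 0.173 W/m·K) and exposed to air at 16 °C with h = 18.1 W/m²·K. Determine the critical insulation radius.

For a cylinder, r_cr = k_ins/h = 0.173/18.1 = 0.00956 m = 0.956 cm

r_cr = 0.956 cm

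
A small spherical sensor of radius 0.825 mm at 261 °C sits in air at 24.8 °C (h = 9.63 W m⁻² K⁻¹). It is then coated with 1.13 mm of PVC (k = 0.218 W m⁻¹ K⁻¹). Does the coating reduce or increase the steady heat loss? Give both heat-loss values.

Critical radius for a sphere: r_cr = 2k/h = 0.0453 m = 4.53 cm.
Outer radius after coating: r₂ = 8.25×10^-4 + 0.00113 = 0.001955 m.
Since r₁ < r_cr and r₂ ≤ r_cr, the coating moves toward the maximum at r_cr — heat loss rises.
Bare: R = 1/(4πr₁²h) = 12140 K/W; Q = 236.2/12140 = 0.0195 W.
Coated: R = R_cond + R_conv = 2418 K/W; Q = 236.2/2418 = 0.0977 W.

increases: 0.0195 → 0.0977 W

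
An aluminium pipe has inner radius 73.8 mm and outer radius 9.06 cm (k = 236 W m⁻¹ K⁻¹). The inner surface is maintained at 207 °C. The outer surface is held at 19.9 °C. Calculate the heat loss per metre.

Q' = 1350 kW/m

Q' = 2πk·ΔT/ln(r₂/r₁) = 2π × 236 × 187.1 / ln(0.0906/0.0738) = 1.35×10^6 W/m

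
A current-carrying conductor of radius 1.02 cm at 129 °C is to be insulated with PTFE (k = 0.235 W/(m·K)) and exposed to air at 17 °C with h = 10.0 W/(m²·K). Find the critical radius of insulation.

r_cr = 2.35 cm

For a cylinder, r_cr = k_ins/h = 0.235/10.0 = 0.0235 m = 2.35 cm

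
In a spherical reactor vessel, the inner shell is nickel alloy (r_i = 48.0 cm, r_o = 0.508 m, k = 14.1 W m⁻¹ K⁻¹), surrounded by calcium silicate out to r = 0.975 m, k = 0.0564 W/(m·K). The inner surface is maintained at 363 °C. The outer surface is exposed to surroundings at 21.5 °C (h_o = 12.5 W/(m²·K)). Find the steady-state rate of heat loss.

Resistance network (inner→outer):
  R_nickel alloy = (1/0.480 − 1/0.508)/(4πk) = 0.1148/(4π·14.1) = 6.481×10^-4 K/W
  R_calcium silicate = (1/0.508 − 1/0.975)/(4πk) = 0.9429/(4π·0.0564) = 1.330 K/W
  R_conv,out = 1/(4πr²h) = 1/(4π·0.975²·12.5) = 0.006697 K/W
ΣR = 6.481×10^-4 + 1.330 + 0.006697 = 1.337 K/W
Q = ΔT/ΣR = (363 °C − 21.5 °C)/1.337 = 255 W

Q = 255 W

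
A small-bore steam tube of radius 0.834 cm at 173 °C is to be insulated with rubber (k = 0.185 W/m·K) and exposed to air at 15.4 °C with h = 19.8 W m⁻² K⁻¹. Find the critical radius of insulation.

r_cr = 0.934 cm

For a cylinder, r_cr = k_ins/h = 0.185/19.8 = 0.00934 m = 0.934 cm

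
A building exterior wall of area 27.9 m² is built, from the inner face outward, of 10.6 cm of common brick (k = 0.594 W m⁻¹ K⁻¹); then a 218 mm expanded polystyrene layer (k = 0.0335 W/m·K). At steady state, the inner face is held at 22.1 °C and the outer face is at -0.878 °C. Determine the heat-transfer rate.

Q = 95.9 W

Treat each layer as a resistance in series:
  R_common brick = L/(kA) = 0.106/(0.594·27.9) = 0.006396 K/W
  R_expanded polystyrene = L/(kA) = 0.218/(0.0335·27.9) = 0.2332 K/W
ΣR = 0.006396 + 0.2332 = 0.2396 K/W
Q = ΔT/ΣR = (22.1 °C − -0.878 °C)/0.2396 = 95.9 W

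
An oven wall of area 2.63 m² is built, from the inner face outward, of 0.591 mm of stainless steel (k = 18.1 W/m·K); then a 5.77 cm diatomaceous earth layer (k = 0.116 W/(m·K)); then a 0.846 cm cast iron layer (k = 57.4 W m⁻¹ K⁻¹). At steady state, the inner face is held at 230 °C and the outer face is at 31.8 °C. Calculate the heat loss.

Q = 1050 W

Series thermal resistances, inner to outer:
  R_stainless steel = L/(kA) = 5.91×10^-4/(18.1·2.63) = 1.242×10^-5 K/W
  R_diatomaceous earth = L/(kA) = 0.0577/(0.116·2.63) = 0.1891 K/W
  R_cast iron = L/(kA) = 0.00846/(57.4·2.63) = 5.604×10^-5 K/W
ΣR = 1.242×10^-5 + 0.1891 + 5.604×10^-5 = 0.1892 K/W
Q = ΔT/ΣR = (230 °C − 31.8 °C)/0.1892 = 1050 W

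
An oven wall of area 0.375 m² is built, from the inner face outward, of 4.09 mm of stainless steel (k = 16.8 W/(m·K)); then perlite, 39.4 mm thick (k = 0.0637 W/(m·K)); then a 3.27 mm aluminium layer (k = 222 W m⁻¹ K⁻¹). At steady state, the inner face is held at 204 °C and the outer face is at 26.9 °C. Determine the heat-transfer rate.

Q = 107 W

Series thermal resistances, inner to outer:
  R_stainless steel = L/(kA) = 0.00409/(16.8·0.375) = 6.492×10^-4 K/W
  R_perlite = L/(kA) = 0.0394/(0.0637·0.375) = 1.649 K/W
  R_aluminium = L/(kA) = 0.00327/(222·0.375) = 3.928×10^-5 K/W
ΣR = 6.492×10^-4 + 1.649 + 3.928×10^-5 = 1.650 K/W
Q = ΔT/ΣR = (204 °C − 26.9 °C)/1.650 = 107 W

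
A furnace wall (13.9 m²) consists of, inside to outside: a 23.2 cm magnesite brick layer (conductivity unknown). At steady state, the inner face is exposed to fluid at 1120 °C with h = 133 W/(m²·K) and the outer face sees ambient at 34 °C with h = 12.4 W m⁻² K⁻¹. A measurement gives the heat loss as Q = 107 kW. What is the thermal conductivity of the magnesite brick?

ΣR = ΔT/Q = |1120 − 34|/1.07×10^5 = 0.01015 K/W
Known resistances:
  R_conv,in = 1/(hA) = 1/(133·13.9) = 5.409×10^-4 K/W
  R_conv,out = 1/(hA) = 1/(12.4·13.9) = 0.005802 K/W
R_magnesite brick = ΣR − ΣR_known = 0.01015 − 0.006343 = 0.003807 K/W
L/(kA) = 0.003807 ⇒ k = 0.232/(0.003807·13.9) = 4.38 W/m·K

k = 4.38 W/m·K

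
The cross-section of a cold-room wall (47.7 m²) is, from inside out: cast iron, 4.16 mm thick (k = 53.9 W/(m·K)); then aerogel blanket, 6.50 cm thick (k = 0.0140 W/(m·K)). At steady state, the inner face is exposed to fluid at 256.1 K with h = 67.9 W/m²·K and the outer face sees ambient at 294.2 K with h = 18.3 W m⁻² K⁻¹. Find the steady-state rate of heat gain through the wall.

Series thermal resistances, inner to outer:
  R_conv,in = 1/(hA) = 1/(67.9·47.7) = 3.088×10^-4 K/W
  R_cast iron = L/(kA) = 0.00416/(53.9·47.7) = 1.618×10^-6 K/W
  R_aerogel blanket = L/(kA) = 0.0650/(0.0140·47.7) = 0.09733 K/W
  R_conv,out = 1/(hA) = 1/(18.3·47.7) = 0.001146 K/W
ΣR = 3.088×10^-4 + 1.618×10^-6 + 0.09733 + 0.001146 = 0.09879 K/W
Q = ΔT/ΣR = (256.1 K − 294.2 K)/0.09879 = -386 W
(Negative Q ⇒ heat flows inward; heat gain = 386 W.)

Q = 386 W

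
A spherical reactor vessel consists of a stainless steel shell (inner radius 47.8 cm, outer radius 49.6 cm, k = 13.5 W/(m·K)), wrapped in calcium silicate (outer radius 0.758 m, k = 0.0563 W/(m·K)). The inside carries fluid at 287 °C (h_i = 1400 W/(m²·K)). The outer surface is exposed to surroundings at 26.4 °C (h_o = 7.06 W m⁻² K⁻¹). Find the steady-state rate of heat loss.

Treat each layer as a resistance in series:
  R_conv,in = 1/(4πr²h) = 1/(4π·0.478²·1400) = 2.488×10^-4 K/W
  R_stainless steel = (1/0.478 − 1/0.496)/(4πk) = 0.07592/(4π·13.5) = 4.475×10^-4 K/W
  R_calcium silicate = (1/0.496 − 1/0.758)/(4πk) = 0.6969/(4π·0.0563) = 0.9850 K/W
  R_conv,out = 1/(4πr²h) = 1/(4π·0.758²·7.06) = 0.01962 K/W
ΣR = 2.488×10^-4 + 4.475×10^-4 + 0.9850 + 0.01962 = 1.005 K/W
Q = ΔT/ΣR = (287 °C − 26.4 °C)/1.005 = 259 W

Q = 259 W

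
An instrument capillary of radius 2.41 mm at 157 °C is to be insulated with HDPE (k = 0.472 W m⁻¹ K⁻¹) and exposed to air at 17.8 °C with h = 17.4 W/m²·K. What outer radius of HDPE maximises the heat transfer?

r_cr = 2.71 cm

For a cylinder, r_cr = k_ins/h = 0.472/17.4 = 0.0271 m = 2.71 cm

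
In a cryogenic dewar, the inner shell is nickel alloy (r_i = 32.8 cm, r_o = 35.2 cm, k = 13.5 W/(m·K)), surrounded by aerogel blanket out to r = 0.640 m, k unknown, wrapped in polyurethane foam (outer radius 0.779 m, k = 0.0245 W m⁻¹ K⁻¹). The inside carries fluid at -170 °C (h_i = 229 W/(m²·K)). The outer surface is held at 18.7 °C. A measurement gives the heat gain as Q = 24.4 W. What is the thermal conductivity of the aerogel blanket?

k = 0.0149 W/m·K

ΣR = ΔT/Q = |-170 − 18.7|/24.4 = 7.734 K/W
Known resistances:
  R_conv,in = 1/(4πr²h) = 1/(4π·0.328²·229) = 0.003230 K/W
  R_nickel alloy = (1/0.328 − 1/0.352)/(4πk) = 0.2079/(4π·13.5) = 0.001225 K/W
  R_polyurethane foam = (1/0.640 − 1/0.779)/(4πk) = 0.2788/(4π·0.0245) = 0.9056 K/W
R_aerogel blanket = ΣR − ΣR_known = 7.734 − 0.9101 = 6.824 K/W
(1/r₁−1/r₂)/(4πk) = 6.824 ⇒ k = 1.278/(4π·6.824) = 0.0149 W/m·K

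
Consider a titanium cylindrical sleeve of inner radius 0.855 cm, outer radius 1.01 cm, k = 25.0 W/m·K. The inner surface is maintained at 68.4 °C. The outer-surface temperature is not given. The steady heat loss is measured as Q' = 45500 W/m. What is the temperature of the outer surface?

Sum the resistances:
  R'_titanium = ln(0.0101/0.00855)/(2πk) = 0.1666/(2π·25.0) = 0.001061 m·K/W
ΣR = 0.001061 m·K/W
ΔT = Q'·ΣR = 45500 × 0.001061 = 48.28 K
Heat flows outward, so T_out = T_in − ΔT = 68.4 − 48.28 = 20.1 °C

T_out = 20.1 °C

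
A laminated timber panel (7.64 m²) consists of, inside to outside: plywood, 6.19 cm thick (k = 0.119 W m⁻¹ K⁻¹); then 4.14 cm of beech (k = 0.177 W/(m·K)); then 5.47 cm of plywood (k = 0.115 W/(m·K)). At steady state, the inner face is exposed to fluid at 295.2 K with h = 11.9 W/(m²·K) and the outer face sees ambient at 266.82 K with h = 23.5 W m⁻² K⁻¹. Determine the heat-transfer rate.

Q = 160 W

Treat each layer as a resistance in series:
  R_conv,in = 1/(hA) = 1/(11.9·7.64) = 0.01100 K/W
  R_plywood = L/(kA) = 0.0619/(0.119·7.64) = 0.06808 K/W
  R_beech = L/(kA) = 0.0414/(0.177·7.64) = 0.03061 K/W
  R_plywood = L/(kA) = 0.0547/(0.115·7.64) = 0.06226 K/W
  R_conv,out = 1/(hA) = 1/(23.5·7.64) = 0.005570 K/W
ΣR = 0.01100 + 0.06808 + 0.03061 + 0.06226 + 0.005570 = 0.1775 K/W
Q = ΔT/ΣR = (295.2 K − 266.82 K)/0.1775 = 160 W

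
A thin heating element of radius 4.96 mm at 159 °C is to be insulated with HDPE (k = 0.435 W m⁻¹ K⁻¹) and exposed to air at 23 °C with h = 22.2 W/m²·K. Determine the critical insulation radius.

r_cr = 1.96 cm

For a cylinder, r_cr = k_ins/h = 0.435/22.2 = 0.0196 m = 1.96 cm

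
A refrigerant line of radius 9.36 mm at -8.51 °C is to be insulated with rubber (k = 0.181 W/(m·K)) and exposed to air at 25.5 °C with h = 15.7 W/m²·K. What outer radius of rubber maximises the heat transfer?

r_cr = 1.15 cm

For a cylinder, r_cr = k_ins/h = 0.181/15.7 = 0.0115 m = 1.15 cm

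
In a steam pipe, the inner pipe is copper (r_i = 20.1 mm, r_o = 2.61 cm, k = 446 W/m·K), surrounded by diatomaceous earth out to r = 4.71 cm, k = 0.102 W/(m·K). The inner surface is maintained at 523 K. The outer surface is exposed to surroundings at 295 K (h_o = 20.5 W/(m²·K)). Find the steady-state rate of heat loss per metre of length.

Treat each layer as a resistance in series:
  R'_copper = ln(0.0261/0.0201)/(2πk) = 0.2612/(2π·446) = 9.321×10^-5 m·K/W
  R'_diatomaceous earth = ln(0.0471/0.0261)/(2πk) = 0.5903/(2π·0.102) = 0.9211 m·K/W
  R'_conv,out = 1/(2πr h) = 1/(2π·0.0471·20.5) = 0.1648 m·K/W
ΣR = 9.321×10^-5 + 0.9211 + 0.1648 = 1.086 m·K/W
Q' = ΔT/ΣR = (523 K − 295 K)/1.086 = 210 W/m

Q' = 210 W/m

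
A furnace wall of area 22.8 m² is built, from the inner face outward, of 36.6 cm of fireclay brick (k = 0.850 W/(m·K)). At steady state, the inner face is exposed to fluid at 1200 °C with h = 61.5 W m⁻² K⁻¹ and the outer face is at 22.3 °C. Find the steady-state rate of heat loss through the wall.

Series thermal resistances, inner to outer:
  R_conv,in = 1/(hA) = 1/(61.5·22.8) = 7.132×10^-4 K/W
  R_fireclay brick = L/(kA) = 0.366/(0.850·22.8) = 0.01889 K/W
ΣR = 7.132×10^-4 + 0.01889 = 0.01960 K/W
Q = ΔT/ΣR = (1200 °C − 22.3 °C)/0.01960 = 60100 W

Q = 60.1 kW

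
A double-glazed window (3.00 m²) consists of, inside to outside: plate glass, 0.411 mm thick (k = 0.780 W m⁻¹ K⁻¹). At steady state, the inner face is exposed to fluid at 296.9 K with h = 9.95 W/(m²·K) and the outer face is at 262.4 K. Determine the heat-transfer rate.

Treat each layer as a resistance in series:
  R_conv,in = 1/(hA) = 1/(9.95·3.00) = 0.03350 K/W
  R_plate glass = L/(kA) = 4.11×10^-4/(0.780·3.00) = 1.756×10^-4 K/W
ΣR = 0.03350 + 1.756×10^-4 = 0.03368 K/W
Q = ΔT/ΣR = (296.9 K − 262.4 K)/0.03368 = 1020 W

Q = 1020 W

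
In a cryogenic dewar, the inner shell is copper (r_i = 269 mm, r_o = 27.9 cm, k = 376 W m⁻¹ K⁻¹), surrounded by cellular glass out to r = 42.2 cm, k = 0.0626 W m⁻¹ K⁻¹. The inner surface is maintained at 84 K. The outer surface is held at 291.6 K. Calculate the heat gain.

Resistance network (inner→outer):
  R_copper = (1/0.269 − 1/0.279)/(4πk) = 0.1332/(4π·376) = 2.820×10^-5 K/W
  R_cellular glass = (1/0.279 − 1/0.422)/(4πk) = 1.215/(4π·0.0626) = 1.544 K/W
ΣR = 2.820×10^-5 + 1.544 = 1.544 K/W
Q = ΔT/ΣR = (84 K − 291.6 K)/1.544 = -134 W
(Negative Q ⇒ heat flows inward; heat gain = 134 W.)

Q = 134 W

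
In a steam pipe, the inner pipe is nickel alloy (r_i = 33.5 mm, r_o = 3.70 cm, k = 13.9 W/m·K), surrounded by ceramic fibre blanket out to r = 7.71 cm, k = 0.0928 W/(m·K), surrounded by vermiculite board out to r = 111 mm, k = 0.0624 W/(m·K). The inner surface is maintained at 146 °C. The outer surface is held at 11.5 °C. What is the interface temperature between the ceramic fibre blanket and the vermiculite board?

T = 68.6 °C

Series thermal resistances, inner to outer:
  R'_nickel alloy = ln(0.0370/0.0335)/(2πk) = 0.09937/(2π·13.9) = 0.001138 m·K/W
  R'_ceramic fibre blanket = ln(0.0771/0.0370)/(2πk) = 0.7342/(2π·0.0928) = 1.259 m·K/W
  R'_vermiculite board = ln(0.111/0.0771)/(2πk) = 0.3644/(2π·0.0624) = 0.9295 m·K/W
ΣR = 0.001138 + 1.259 + 0.9295 = 2.190 m·K/W
Q' = ΔT/ΣR = (146 °C − 11.5 °C)/2.190 = 61.42 W/m
From the inner boundary to the ceramic fibre blanket/vermiculite board interface, ΣR_partial = 1.260 m·K/W.
T_interface = T_in − Q'·ΣR_partial = 146 °C − (61.42)(1.260) = 68.6 °C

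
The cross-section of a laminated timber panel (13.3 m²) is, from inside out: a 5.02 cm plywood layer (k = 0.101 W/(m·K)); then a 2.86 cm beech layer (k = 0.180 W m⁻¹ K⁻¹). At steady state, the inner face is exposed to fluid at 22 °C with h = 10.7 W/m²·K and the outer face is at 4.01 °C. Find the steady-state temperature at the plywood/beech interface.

T = 7.82 °C

Resistance network (inner→outer):
  R_conv,in = 1/(hA) = 1/(10.7·13.3) = 0.007027 K/W
  R_plywood = L/(kA) = 0.0502/(0.101·13.3) = 0.03737 K/W
  R_beech = L/(kA) = 0.0286/(0.180·13.3) = 0.01195 K/W
ΣR = 0.007027 + 0.03737 + 0.01195 = 0.05635 K/W
Q = ΔT/ΣR = (22 °C − 4.01 °C)/0.05635 = 319.3 W
From the inner boundary to the plywood/beech interface, ΣR_partial = 0.04440 K/W.
T_interface = T_in − Q·ΣR_partial = 22 °C − (319.3)(0.04440) = 7.82 °C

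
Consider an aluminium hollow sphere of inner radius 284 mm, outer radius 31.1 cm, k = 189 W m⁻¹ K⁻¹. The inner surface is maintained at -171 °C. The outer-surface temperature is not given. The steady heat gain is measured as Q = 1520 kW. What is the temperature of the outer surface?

Series resistances:
  R_aluminium = (1/0.284 − 1/0.311)/(4πk) = 0.3057/(4π·189) = 1.287×10^-4 K/W
ΣR = 1.287×10^-4 K/W
ΔT = Q·ΣR = 1.52×10^6 × 1.287×10^-4 = 195.6 K
Heat flows inward, so T_out = T_in + ΔT = -171 + 195.6 = 24.6 °C

T_out = 24.6 °C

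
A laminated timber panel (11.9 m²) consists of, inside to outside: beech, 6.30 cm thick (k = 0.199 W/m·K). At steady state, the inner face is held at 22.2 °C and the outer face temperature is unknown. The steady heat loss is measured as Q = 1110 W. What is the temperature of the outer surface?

Sum the resistances:
  R_beech = L/(kA) = 0.0630/(0.199·11.9) = 0.02660 K/W
ΣR = 0.02660 K/W
ΔT = Q·ΣR = 1110 × 0.02660 = 29.53 K
Heat flows outward, so T_out = T_in − ΔT = 22.2 − 29.53 = -7.33 °C

T_out = -7.33 °C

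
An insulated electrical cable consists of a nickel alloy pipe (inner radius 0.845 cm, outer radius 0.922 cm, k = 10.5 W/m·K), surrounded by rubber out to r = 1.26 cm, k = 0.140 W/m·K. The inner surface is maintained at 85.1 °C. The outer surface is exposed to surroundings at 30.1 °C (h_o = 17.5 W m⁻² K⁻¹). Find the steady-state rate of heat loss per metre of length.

Resistance network (inner→outer):
  R'_nickel alloy = ln(0.00922/0.00845)/(2πk) = 0.08721/(2π·10.5) = 0.001322 m·K/W
  R'_rubber = ln(0.0126/0.00922)/(2πk) = 0.3123/(2π·0.140) = 0.3551 m·K/W
  R'_conv,out = 1/(2πr h) = 1/(2π·0.0126·17.5) = 0.7218 m·K/W
ΣR = 0.001322 + 0.3551 + 0.7218 = 1.078 m·K/W
Q' = ΔT/ΣR = (85.1 °C − 30.1 °C)/1.078 = 51.0 W/m

Q' = 51.0 W/m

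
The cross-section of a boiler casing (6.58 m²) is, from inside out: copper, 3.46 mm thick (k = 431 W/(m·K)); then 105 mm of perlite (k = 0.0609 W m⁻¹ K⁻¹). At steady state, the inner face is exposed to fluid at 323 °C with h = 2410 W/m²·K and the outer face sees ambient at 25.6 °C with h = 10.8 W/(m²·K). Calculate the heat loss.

Series thermal resistances, inner to outer:
  R_conv,in = 1/(hA) = 1/(2410·6.58) = 6.306×10^-5 K/W
  R_copper = L/(kA) = 0.00346/(431·6.58) = 1.220×10^-6 K/W
  R_perlite = L/(kA) = 0.105/(0.0609·6.58) = 0.2620 K/W
  R_conv,out = 1/(hA) = 1/(10.8·6.58) = 0.01407 K/W
ΣR = 6.306×10^-5 + 1.220×10^-6 + 0.2620 + 0.01407 = 0.2761 K/W
Q = ΔT/ΣR = (323 °C − 25.6 °C)/0.2761 = 1080 W

Q = 1080 W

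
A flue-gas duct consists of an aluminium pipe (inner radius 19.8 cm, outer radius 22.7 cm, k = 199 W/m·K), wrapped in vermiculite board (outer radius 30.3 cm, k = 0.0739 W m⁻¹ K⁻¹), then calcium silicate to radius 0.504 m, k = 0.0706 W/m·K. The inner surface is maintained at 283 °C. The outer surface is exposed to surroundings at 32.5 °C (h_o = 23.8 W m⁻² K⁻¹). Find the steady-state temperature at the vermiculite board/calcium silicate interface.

T = 196 °C

Treat each layer as a resistance in series:
  R'_aluminium = ln(0.227/0.198)/(2πk) = 0.1367/(2π·199) = 1.093×10^-4 m·K/W
  R'_vermiculite board = ln(0.303/0.227)/(2πk) = 0.2888/(2π·0.0739) = 0.6219 m·K/W
  R'_calcium silicate = ln(0.504/0.303)/(2πk) = 0.5088/(2π·0.0706) = 1.147 m·K/W
  R'_conv,out = 1/(2πr h) = 1/(2π·0.504·23.8) = 0.01327 m·K/W
ΣR = 1.093×10^-4 + 0.6219 + 1.147 + 0.01327 = 1.782 m·K/W
Q' = ΔT/ΣR = (283 °C − 32.5 °C)/1.782 = 140.6 W/m
From the inner boundary to the vermiculite board/calcium silicate interface, ΣR_partial = 0.6220 m·K/W.
T_interface = T_in − Q'·ΣR_partial = 283 °C − (140.6)(0.6220) = 196 °C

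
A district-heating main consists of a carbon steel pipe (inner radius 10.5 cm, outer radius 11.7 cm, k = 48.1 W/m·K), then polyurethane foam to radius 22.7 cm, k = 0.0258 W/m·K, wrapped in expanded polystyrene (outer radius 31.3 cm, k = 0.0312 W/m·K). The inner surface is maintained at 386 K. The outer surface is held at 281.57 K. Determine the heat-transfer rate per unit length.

Series thermal resistances, inner to outer:
  R'_carbon steel = ln(0.117/0.105)/(2πk) = 0.1082/(2π·48.1) = 3.581×10^-4 m·K/W
  R'_polyurethane foam = ln(0.227/0.117)/(2πk) = 0.6628/(2π·0.0258) = 4.089 m·K/W
  R'_expanded polystyrene = ln(0.313/0.227)/(2πk) = 0.3213/(2π·0.0312) = 1.639 m·K/W
ΣR = 3.581×10^-4 + 4.089 + 1.639 = 5.728 m·K/W
Q' = ΔT/ΣR = (386 K − 281.57 K)/5.728 = 18.2 W/m

Q' = 18.2 W/m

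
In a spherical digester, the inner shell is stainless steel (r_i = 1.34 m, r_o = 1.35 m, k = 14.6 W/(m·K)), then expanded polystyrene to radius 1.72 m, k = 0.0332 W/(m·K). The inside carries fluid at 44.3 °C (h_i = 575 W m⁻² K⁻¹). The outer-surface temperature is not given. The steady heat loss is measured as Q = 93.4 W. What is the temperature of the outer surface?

Sum the resistances:
  R_conv,in = 1/(4πr²h) = 1/(4π·1.34²·575) = 7.707×10^-5 K/W
  R_stainless steel = (1/1.34 − 1/1.35)/(4πk) = 0.005528/(4π·14.6) = 3.013×10^-5 K/W
  R_expanded polystyrene = (1/1.35 − 1/1.72)/(4πk) = 0.1593/(4π·0.0332) = 0.3819 K/W
ΣR = 0.3820 K/W
ΔT = Q·ΣR = 93.4 × 0.3820 = 35.68 K
Heat flows outward, so T_out = T_in − ΔT = 44.3 − 35.68 = 8.62 °C

T_out = 8.62 °C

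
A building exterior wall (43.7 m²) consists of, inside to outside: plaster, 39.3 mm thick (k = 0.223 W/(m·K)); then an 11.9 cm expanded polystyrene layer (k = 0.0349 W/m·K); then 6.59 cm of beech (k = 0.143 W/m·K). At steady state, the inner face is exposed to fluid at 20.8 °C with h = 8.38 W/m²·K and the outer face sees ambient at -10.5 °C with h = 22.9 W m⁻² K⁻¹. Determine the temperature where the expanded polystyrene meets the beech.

Treat each layer as a resistance in series:
  R_conv,in = 1/(hA) = 1/(8.38·43.7) = 0.002731 K/W
  R_plaster = L/(kA) = 0.0393/(0.223·43.7) = 0.004033 K/W
  R_expanded polystyrene = L/(kA) = 0.119/(0.0349·43.7) = 0.07803 K/W
  R_beech = L/(kA) = 0.0659/(0.143·43.7) = 0.01055 K/W
  R_conv,out = 1/(hA) = 1/(22.9·43.7) = 9.993×10^-4 K/W
ΣR = 0.002731 + 0.004033 + 0.07803 + 0.01055 + 9.993×10^-4 = 0.09634 K/W
Q = ΔT/ΣR = (20.8 °C − -10.5 °C)/0.09634 = 324.9 W
From the inner boundary to the expanded polystyrene/beech interface, ΣR_partial = 0.08479 K/W.
T_interface = T_in − Q·ΣR_partial = 20.8 °C − (324.9)(0.08479) = -6.75 °C

T = -6.75 °C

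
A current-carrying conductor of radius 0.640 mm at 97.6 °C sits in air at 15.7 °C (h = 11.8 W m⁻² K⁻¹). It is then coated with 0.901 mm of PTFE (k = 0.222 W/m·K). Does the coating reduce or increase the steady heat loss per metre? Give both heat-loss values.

Critical radius for a cylinder: r_cr = k/h = 0.0188 m = 1.88 cm.
Outer radius after coating: r₂ = 6.40×10^-4 + 9.01×10^-4 = 0.001541 m.
Since r₁ < r_cr and r₂ ≤ r_cr, the coating moves toward the maximum at r_cr — heat loss rises.
Bare: R = 1/(2πr₁h) = 21.07 m·K/W; Q = 81.9/21.07 = 3.89 W/m.
Coated: R = R_cond + R_conv = 9.383 m·K/W; Q = 81.9/9.383 = 8.73 W/m.

increases: 3.89 → 8.73 W/m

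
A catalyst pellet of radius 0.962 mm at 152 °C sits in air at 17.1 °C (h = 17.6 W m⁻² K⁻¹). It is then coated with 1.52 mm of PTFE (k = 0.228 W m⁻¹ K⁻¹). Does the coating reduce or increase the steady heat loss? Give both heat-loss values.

increases: 0.0276 → 0.141 W

Critical radius for a sphere: r_cr = 2k/h = 0.0259 m = 2.59 cm.
Outer radius after coating: r₂ = 9.62×10^-4 + 0.00152 = 0.002482 m.
Since r₁ < r_cr and r₂ ≤ r_cr, the coating moves toward the maximum at r_cr — heat loss rises.
Bare: R = 1/(4πr₁²h) = 4886 K/W; Q = 134.9/4886 = 0.0276 W.
Coated: R = R_cond + R_conv = 956.2 K/W; Q = 134.9/956.2 = 0.141 W.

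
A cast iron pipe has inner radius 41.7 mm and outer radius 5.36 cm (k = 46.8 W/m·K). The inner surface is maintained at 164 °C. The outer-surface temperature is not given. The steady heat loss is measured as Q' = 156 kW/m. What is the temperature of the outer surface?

T_out = 30.8 °C

Series resistances:
  R'_cast iron = ln(0.0536/0.0417)/(2πk) = 0.2510/(2π·46.8) = 8.538×10^-4 m·K/W
ΣR = 8.538×10^-4 m·K/W
ΔT = Q'·ΣR = 1.56×10^5 × 8.538×10^-4 = 133.2 K
Heat flows outward, so T_out = T_in − ΔT = 164 − 133.2 = 30.8 °C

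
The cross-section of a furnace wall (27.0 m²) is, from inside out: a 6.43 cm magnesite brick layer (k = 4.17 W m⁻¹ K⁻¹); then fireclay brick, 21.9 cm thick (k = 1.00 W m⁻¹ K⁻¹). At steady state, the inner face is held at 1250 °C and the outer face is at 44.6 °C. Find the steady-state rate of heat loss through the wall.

Treat each layer as a resistance in series:
  R_magnesite brick = L/(kA) = 0.0643/(4.17·27.0) = 5.711×10^-4 K/W
  R_fireclay brick = L/(kA) = 0.219/(1.00·27.0) = 0.008111 K/W
ΣR = 5.711×10^-4 + 0.008111 = 0.008682 K/W
Q = ΔT/ΣR = (1250 °C − 44.6 °C)/0.008682 = 1.39×10^5 W

Q = 1.39×10^5 W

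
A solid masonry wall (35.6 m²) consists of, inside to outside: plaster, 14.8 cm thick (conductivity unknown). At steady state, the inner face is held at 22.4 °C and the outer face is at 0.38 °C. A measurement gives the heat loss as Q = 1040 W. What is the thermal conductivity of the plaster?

k = 0.196 W/m·K

ΣR = ΔT/Q = |22.4 − 0.38|/1040 = 0.02117 K/W
L/(kA) = 0.02117 ⇒ k = 0.148/(0.02117·35.6) = 0.196 W/m·K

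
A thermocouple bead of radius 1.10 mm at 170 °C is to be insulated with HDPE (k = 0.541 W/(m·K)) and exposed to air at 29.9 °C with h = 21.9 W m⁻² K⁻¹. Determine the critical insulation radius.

r_cr = 4.94 cm

For a sphere, r_cr = 2k_ins/h = 2·0.541/21.9 = 0.0494 m = 4.94 cm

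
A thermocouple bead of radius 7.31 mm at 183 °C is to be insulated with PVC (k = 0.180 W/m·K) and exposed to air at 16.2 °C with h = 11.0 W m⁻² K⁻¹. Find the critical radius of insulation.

r_cr = 3.27 cm

For a sphere, r_cr = 2k_ins/h = 2·0.180/11.0 = 0.0327 m = 3.27 cm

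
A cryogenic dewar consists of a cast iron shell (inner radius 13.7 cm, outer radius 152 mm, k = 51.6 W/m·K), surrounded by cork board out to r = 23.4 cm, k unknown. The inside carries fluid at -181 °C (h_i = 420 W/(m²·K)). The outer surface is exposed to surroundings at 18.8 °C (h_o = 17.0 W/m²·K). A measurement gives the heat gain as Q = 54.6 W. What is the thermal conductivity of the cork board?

ΣR = ΔT/Q = |-181 − 18.8|/54.6 = 3.659 K/W
Known resistances:
  R_conv,in = 1/(4πr²h) = 1/(4π·0.137²·420) = 0.01009 K/W
  R_cast iron = (1/0.137 − 1/0.152)/(4πk) = 0.7203/(4π·51.6) = 0.001111 K/W
  R_conv,out = 1/(4πr²h) = 1/(4π·0.234²·17.0) = 0.08549 K/W
R_cork board = ΣR − ΣR_known = 3.659 − 0.09669 = 3.562 K/W
(1/r₁−1/r₂)/(4πk) = 3.562 ⇒ k = 2.305/(4π·3.562) = 0.0515 W/m·K

k = 0.0515 W/m·K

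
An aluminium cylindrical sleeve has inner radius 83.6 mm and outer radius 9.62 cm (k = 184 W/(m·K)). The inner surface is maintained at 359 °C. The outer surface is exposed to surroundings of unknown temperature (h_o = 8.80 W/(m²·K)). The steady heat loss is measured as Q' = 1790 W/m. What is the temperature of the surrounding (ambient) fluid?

T_out = 22.3 °C

Series resistances:
  R'_aluminium = ln(0.0962/0.0836)/(2πk) = 0.1404/(2π·184) = 1.214×10^-4 m·K/W
  R'_conv,out = 1/(2πr h) = 1/(2π·0.0962·8.80) = 0.1880 m·K/W
ΣR = 0.1881 m·K/W
ΔT = Q'·ΣR = 1790 × 0.1881 = 336.7 K
Heat flows outward, so T_out = T_in − ΔT = 359 − 336.7 = 22.3 °C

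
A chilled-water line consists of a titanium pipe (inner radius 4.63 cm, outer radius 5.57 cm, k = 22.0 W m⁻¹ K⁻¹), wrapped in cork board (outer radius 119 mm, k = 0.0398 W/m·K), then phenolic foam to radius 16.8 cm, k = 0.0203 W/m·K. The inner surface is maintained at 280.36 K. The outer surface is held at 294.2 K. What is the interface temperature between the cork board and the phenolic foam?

T = 287.7 K

Treat each layer as a resistance in series:
  R'_titanium = ln(0.0557/0.0463)/(2πk) = 0.1848/(2π·22.0) = 0.001337 m·K/W
  R'_cork board = ln(0.119/0.0557)/(2πk) = 0.7591/(2π·0.0398) = 3.036 m·K/W
  R'_phenolic foam = ln(0.168/0.119)/(2πk) = 0.3448/(2π·0.0203) = 2.704 m·K/W
ΣR = 0.001337 + 3.036 + 2.704 = 5.741 m·K/W
Q' = ΔT/ΣR = (280.36 K − 294.2 K)/5.741 = -2.411 W/m
From the inner boundary to the cork board/phenolic foam interface, ΣR_partial = 3.037 m·K/W.
T_interface = T_in − Q'·ΣR_partial = 280.36 K − (-2.411)(3.037) = 287.7 K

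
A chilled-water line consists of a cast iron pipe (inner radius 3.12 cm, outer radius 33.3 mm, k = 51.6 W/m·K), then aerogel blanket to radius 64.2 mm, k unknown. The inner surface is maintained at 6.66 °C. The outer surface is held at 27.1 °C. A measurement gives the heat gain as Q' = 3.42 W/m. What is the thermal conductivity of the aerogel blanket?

k = 0.0175 W/m·K

ΣR = ΔT/Q' = |6.66 − 27.1|/3.42 = 5.977 m·K/W
Known resistances:
  R'_cast iron = ln(0.0333/0.0312)/(2πk) = 0.06514/(2π·51.6) = 2.009×10^-4 m·K/W
R_aerogel blanket = ΣR − ΣR_known = 5.977 − 2.009×10^-4 = 5.977 m·K/W
ln(r₂/r₁)/(2πk) = 5.977 ⇒ k = 0.6564/(2π·5.977) = 0.0175 W/m·K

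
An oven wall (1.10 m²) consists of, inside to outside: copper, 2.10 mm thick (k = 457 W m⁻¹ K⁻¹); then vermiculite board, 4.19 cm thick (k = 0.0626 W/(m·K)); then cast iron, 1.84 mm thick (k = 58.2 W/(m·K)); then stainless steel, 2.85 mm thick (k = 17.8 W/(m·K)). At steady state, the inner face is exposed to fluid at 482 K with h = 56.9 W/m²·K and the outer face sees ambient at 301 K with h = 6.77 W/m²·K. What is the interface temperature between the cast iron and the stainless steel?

T = 333.1 K

Resistance network (inner→outer):
  R_conv,in = 1/(hA) = 1/(56.9·1.10) = 0.01598 K/W
  R_copper = L/(kA) = 0.00210/(457·1.10) = 4.177×10^-6 K/W
  R_vermiculite board = L/(kA) = 0.0419/(0.0626·1.10) = 0.6085 K/W
  R_cast iron = L/(kA) = 0.00184/(58.2·1.10) = 2.874×10^-5 K/W
  R_stainless steel = L/(kA) = 0.00285/(17.8·1.10) = 1.456×10^-4 K/W
  R_conv,out = 1/(hA) = 1/(6.77·1.10) = 0.1343 K/W
ΣR = 0.01598 + 4.177×10^-6 + 0.6085 + 2.874×10^-5 + 1.456×10^-4 + 0.1343 = 0.7590 K/W
Q = ΔT/ΣR = (482 K − 301 K)/0.7590 = 238.5 W
From the inner boundary to the cast iron/stainless steel interface, ΣR_partial = 0.6245 K/W.
T_interface = T_in − Q·ΣR_partial = 482 K − (238.5)(0.6245) = 333.1 K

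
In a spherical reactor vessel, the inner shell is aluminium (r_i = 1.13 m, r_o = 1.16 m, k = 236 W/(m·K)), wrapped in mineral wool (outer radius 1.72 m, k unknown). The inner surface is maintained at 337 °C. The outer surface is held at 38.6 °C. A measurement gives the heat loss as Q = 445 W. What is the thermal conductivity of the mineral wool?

ΣR = ΔT/Q = |337 − 38.6|/445 = 0.6706 K/W
Known resistances:
  R_aluminium = (1/1.13 − 1/1.16)/(4πk) = 0.02289/(4π·236) = 7.717×10^-6 K/W
R_mineral wool = ΣR − ΣR_known = 0.6706 − 7.717×10^-6 = 0.6706 K/W
(1/r₁−1/r₂)/(4πk) = 0.6706 ⇒ k = 0.2807/(4π·0.6706) = 0.0333 W/m·K

k = 0.0333 W/m·K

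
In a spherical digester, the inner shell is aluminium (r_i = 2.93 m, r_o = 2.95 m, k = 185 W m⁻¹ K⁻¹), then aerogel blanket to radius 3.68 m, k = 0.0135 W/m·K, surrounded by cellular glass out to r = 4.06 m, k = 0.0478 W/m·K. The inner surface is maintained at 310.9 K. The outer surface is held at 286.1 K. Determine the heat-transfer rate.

Series thermal resistances, inner to outer:
  R_aluminium = (1/2.93 − 1/2.95)/(4πk) = 0.002314/(4π·185) = 9.953×10^-7 K/W
  R_aerogel blanket = (1/2.95 − 1/3.68)/(4πk) = 0.06724/(4π·0.0135) = 0.3964 K/W
  R_cellular glass = (1/3.68 − 1/4.06)/(4πk) = 0.02543/(4π·0.0478) = 0.04234 K/W
ΣR = 9.953×10^-7 + 0.3964 + 0.04234 = 0.4387 K/W
Q = ΔT/ΣR = (310.9 K − 286.1 K)/0.4387 = 56.5 W

Q = 56.5 W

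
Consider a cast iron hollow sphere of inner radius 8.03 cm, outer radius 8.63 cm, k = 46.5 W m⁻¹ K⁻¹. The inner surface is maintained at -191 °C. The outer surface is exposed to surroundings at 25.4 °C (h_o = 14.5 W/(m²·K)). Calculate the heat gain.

Resistance network (inner→outer):
  R_cast iron = (1/0.0803 − 1/0.0863)/(4πk) = 0.8658/(4π·46.5) = 0.001482 K/W
  R_conv,out = 1/(4πr²h) = 1/(4π·0.0863²·14.5) = 0.7369 K/W
ΣR = 0.001482 + 0.7369 = 0.7384 K/W
Q = ΔT/ΣR = (-191 °C − 25.4 °C)/0.7384 = -293 W
(Negative Q ⇒ heat flows inward; heat gain = 293 W.)

Q = 293 W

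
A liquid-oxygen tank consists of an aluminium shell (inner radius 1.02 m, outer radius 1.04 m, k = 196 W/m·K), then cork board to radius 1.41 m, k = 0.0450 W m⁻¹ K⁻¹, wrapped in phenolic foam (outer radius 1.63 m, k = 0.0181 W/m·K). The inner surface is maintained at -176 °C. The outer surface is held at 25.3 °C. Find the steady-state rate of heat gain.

Treat each layer as a resistance in series:
  R_aluminium = (1/1.02 − 1/1.04)/(4πk) = 0.01885/(4π·196) = 7.655×10^-6 K/W
  R_cork board = (1/1.04 − 1/1.41)/(4πk) = 0.2523/(4π·0.0450) = 0.4462 K/W
  R_phenolic foam = (1/1.41 − 1/1.63)/(4πk) = 0.09572/(4π·0.0181) = 0.4209 K/W
ΣR = 7.655×10^-6 + 0.4462 + 0.4209 = 0.8671 K/W
Q = ΔT/ΣR = (-176 °C − 25.3 °C)/0.8671 = -232 W
(Negative Q ⇒ heat flows inward; heat gain = 232 W.)

Q = 232 W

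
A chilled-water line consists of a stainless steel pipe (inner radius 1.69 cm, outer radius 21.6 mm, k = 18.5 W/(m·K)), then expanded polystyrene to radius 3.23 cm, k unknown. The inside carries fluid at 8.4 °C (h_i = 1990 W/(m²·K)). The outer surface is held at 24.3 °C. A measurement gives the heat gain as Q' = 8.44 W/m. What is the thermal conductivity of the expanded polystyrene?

k = 0.0341 W/m·K

ΣR = ΔT/Q' = |8.4 − 24.3|/8.44 = 1.884 m·K/W
Known resistances:
  R'_conv,in = 1/(2πr h) = 1/(2π·0.0169·1990) = 0.004732 m·K/W
  R'_stainless steel = ln(0.0216/0.0169)/(2πk) = 0.2454/(2π·18.5) = 0.002111 m·K/W
R_expanded polystyrene = ΣR − ΣR_known = 1.884 − 0.006843 = 1.877 m·K/W
ln(r₂/r₁)/(2πk) = 1.877 ⇒ k = 0.4024/(2π·1.877) = 0.0341 W/m·K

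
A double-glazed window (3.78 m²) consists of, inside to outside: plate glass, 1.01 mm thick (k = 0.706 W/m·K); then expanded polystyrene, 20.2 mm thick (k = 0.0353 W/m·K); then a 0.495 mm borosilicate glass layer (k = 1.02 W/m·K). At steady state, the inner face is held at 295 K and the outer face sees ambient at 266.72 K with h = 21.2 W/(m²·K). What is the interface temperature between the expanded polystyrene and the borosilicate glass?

T = 268.89 K

Resistance network (inner→outer):
  R_plate glass = L/(kA) = 0.00101/(0.706·3.78) = 3.785×10^-4 K/W
  R_expanded polystyrene = L/(kA) = 0.0202/(0.0353·3.78) = 0.1514 K/W
  R_borosilicate glass = L/(kA) = 4.95×10^-4/(1.02·3.78) = 1.284×10^-4 K/W
  R_conv,out = 1/(hA) = 1/(21.2·3.78) = 0.01248 K/W
ΣR = 3.785×10^-4 + 0.1514 + 1.284×10^-4 + 0.01248 = 0.1644 K/W
Q = ΔT/ΣR = (295 K − 266.72 K)/0.1644 = 172.0 W
From the inner boundary to the expanded polystyrene/borosilicate glass interface, ΣR_partial = 0.1518 K/W.
T_interface = T_in − Q·ΣR_partial = 295 K − (172.0)(0.1518) = 268.89 K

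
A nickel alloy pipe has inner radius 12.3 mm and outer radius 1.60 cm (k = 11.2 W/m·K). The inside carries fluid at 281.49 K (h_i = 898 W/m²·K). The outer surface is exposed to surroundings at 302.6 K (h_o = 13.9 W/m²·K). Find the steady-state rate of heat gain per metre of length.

Series thermal resistances, inner to outer:
  R'_conv,in = 1/(2πr h) = 1/(2π·0.0123·898) = 0.01441 m·K/W
  R'_nickel alloy = ln(0.0160/0.0123)/(2πk) = 0.2630/(2π·11.2) = 0.003737 m·K/W
  R'_conv,out = 1/(2πr h) = 1/(2π·0.0160·13.9) = 0.7156 m·K/W
ΣR = 0.01441 + 0.003737 + 0.7156 = 0.7337 m·K/W
Q' = ΔT/ΣR = (281.49 K − 302.6 K)/0.7337 = -28.8 W/m
(Negative Q' ⇒ heat flows inward; heat gain = 28.8 W/m.)

Q' = 28.8 W/m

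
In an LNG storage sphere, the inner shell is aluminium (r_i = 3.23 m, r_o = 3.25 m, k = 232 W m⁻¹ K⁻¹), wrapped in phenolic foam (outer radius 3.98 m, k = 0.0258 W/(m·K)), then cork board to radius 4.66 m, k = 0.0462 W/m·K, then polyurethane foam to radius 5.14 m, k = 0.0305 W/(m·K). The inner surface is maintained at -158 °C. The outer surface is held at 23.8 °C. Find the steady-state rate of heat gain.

Series thermal resistances, inner to outer:
  R_aluminium = (1/3.23 − 1/3.25)/(4πk) = 0.001905/(4π·232) = 6.535×10^-7 K/W
  R_phenolic foam = (1/3.25 − 1/3.98)/(4πk) = 0.05644/(4π·0.0258) = 0.1741 K/W
  R_cork board = (1/3.98 − 1/4.66)/(4πk) = 0.03666/(4π·0.0462) = 0.06315 K/W
  R_polyurethane foam = (1/4.66 − 1/5.14)/(4πk) = 0.02004/(4π·0.0305) = 0.05229 K/W
ΣR = 6.535×10^-7 + 0.1741 + 0.06315 + 0.05229 = 0.2895 K/W
Q = ΔT/ΣR = (-158 °C − 23.8 °C)/0.2895 = -628 W
(Negative Q ⇒ heat flows inward; heat gain = 628 W.)

Q = 628 W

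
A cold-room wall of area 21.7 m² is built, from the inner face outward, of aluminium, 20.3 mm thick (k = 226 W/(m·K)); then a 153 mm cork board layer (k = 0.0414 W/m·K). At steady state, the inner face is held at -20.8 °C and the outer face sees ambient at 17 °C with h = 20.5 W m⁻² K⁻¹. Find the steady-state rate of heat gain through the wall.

Treat each layer as a resistance in series:
  R_aluminium = L/(kA) = 0.0203/(226·21.7) = 4.139×10^-6 K/W
  R_cork board = L/(kA) = 0.153/(0.0414·21.7) = 0.1703 K/W
  R_conv,out = 1/(hA) = 1/(20.5·21.7) = 0.002248 K/W
ΣR = 4.139×10^-6 + 0.1703 + 0.002248 = 0.1726 K/W
Q = ΔT/ΣR = (-20.8 °C − 17 °C)/0.1726 = -219 W
(Negative Q ⇒ heat flows inward; heat gain = 219 W.)

Q = 219 W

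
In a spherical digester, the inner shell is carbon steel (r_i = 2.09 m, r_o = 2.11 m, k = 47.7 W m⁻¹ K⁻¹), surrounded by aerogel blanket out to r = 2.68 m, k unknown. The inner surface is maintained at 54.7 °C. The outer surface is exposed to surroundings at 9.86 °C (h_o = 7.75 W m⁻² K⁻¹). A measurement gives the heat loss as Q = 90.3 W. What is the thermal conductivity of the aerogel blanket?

k = 0.0162 W/m·K

ΣR = ΔT/Q = |54.7 − 9.86|/90.3 = 0.4966 K/W
Known resistances:
  R_carbon steel = (1/2.09 − 1/2.11)/(4πk) = 0.004535/(4π·47.7) = 7.566×10^-6 K/W
  R_conv,out = 1/(4πr²h) = 1/(4π·2.68²·7.75) = 0.001430 K/W
R_aerogel blanket = ΣR − ΣR_known = 0.4966 − 0.001438 = 0.4952 K/W
(1/r₁−1/r₂)/(4πk) = 0.4952 ⇒ k = 0.1008/(4π·0.4952) = 0.0162 W/m·K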